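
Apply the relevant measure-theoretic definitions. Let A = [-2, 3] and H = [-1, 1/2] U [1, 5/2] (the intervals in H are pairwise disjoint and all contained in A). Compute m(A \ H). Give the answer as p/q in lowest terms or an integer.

The ambient interval has length m(A) = 3 - (-2) = 5.
Since the holes are disjoint and sit inside A, by finite additivity
  m(H) = sum_i (b_i - a_i), and m(A \ H) = m(A) - m(H).
Computing the hole measures:
  m(H_1) = 1/2 - (-1) = 3/2.
  m(H_2) = 5/2 - 1 = 3/2.
Summed: m(H) = 3/2 + 3/2 = 3.
So m(A \ H) = 5 - 3 = 2.

2


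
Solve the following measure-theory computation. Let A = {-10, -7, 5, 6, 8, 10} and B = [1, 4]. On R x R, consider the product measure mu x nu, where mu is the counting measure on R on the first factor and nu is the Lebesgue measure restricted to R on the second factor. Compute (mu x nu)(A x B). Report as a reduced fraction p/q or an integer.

For a measurable rectangle A x B, the product measure satisfies
  (mu x nu)(A x B) = mu(A) * nu(B).
  mu(A) = 6.
  nu(B) = 3.
  (mu x nu)(A x B) = 6 * 3 = 18.

18


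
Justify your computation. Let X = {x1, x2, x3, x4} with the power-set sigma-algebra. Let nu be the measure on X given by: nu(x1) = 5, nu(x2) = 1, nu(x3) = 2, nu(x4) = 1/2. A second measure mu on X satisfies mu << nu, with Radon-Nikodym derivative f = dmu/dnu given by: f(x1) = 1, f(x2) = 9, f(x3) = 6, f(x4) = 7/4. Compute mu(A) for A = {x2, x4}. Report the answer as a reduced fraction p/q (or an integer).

By the defining property of the Radon-Nikodym derivative, for every measurable set A,
  mu(A) = integral_A f dnu.
Since nu is a discrete measure concentrated on the atoms of X, the integral over A reduces to the sum
  mu(A) = sum_{x in A} f(x) * nu({x}).
Computing each term:
  x2: f(x2) * nu(x2) = 9 * 1 = 9.
  x4: f(x4) * nu(x4) = 7/4 * 1/2 = 7/8.
Summing: mu(A) = 9 + 7/8 = 79/8.

79/8


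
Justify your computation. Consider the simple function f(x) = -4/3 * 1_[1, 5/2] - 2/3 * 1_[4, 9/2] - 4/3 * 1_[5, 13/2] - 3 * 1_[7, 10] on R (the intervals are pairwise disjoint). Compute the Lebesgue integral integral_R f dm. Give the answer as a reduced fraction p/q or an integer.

For a simple function f = sum_i c_i * 1_{A_i} with disjoint A_i,
  integral f dm = sum_i c_i * m(A_i).
Lengths of the A_i:
  m(A_1) = 5/2 - 1 = 3/2.
  m(A_2) = 9/2 - 4 = 1/2.
  m(A_3) = 13/2 - 5 = 3/2.
  m(A_4) = 10 - 7 = 3.
Contributions c_i * m(A_i):
  (-4/3) * (3/2) = -2.
  (-2/3) * (1/2) = -1/3.
  (-4/3) * (3/2) = -2.
  (-3) * (3) = -9.
Total: -2 - 1/3 - 2 - 9 = -40/3.

-40/3


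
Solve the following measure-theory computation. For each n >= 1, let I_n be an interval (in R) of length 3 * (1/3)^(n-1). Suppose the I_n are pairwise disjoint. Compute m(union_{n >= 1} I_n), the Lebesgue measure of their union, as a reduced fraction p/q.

By countable additivity of the Lebesgue measure on pairwise disjoint measurable sets,
  m(union_{n >= 1} I_n) = sum_{n >= 1} m(I_n) = sum_{n >= 1} a * r^(n-1),
  with a = 3 and r = 1/3.
Since 0 < r = 1/3 < 1, the geometric series converges:
  sum_{n >= 1} a * r^(n-1) = a / (1 - r).
  = 3 / (1 - 1/3)
  = 3 / (2/3)
  = 9/2.

9/2


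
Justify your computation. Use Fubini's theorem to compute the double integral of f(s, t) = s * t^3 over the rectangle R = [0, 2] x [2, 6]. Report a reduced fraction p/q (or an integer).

f(s, t) is a tensor product of a function of s and a function of t, and both factors are bounded continuous (hence Lebesgue integrable) on the rectangle, so Fubini's theorem applies:
  integral_R f d(m x m) = (integral_a1^b1 s ds) * (integral_a2^b2 t^3 dt).
Inner integral in s: integral_{0}^{2} s ds = (2^2 - 0^2)/2
  = 2.
Inner integral in t: integral_{2}^{6} t^3 dt = (6^4 - 2^4)/4
  = 320.
Product: (2) * (320) = 640.

640


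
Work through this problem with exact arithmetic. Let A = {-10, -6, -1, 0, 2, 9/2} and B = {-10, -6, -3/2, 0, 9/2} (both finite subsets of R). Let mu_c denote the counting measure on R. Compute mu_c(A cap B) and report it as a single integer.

Counting measure on a finite set equals cardinality. mu_c(A cap B) = |A cap B| (elements appearing in both).
Enumerating the elements of A that also lie in B gives 4 element(s).
So mu_c(A cap B) = 4.

4


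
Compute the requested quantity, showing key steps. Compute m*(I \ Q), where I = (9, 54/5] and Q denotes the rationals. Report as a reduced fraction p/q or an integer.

The interval I = (9, 54/5] has m(I) = 54/5 - 9 = 9/5 (endpoints are measure-zero, so open/closed/half-open agree). Write I = (I cap Q) u (I \ Q). The rationals in I are countable, so m*(I cap Q) = 0 (cover each rational by intervals whose total length is arbitrarily small). By countable subadditivity m*(I) <= m*(I cap Q) + m*(I \ Q), hence m*(I \ Q) >= m(I) = 9/5. The reverse inequality m*(I \ Q) <= m*(I) = 9/5 is trivial since (I \ Q) is a subset of I. Therefore m*(I \ Q) = 9/5.

9/5


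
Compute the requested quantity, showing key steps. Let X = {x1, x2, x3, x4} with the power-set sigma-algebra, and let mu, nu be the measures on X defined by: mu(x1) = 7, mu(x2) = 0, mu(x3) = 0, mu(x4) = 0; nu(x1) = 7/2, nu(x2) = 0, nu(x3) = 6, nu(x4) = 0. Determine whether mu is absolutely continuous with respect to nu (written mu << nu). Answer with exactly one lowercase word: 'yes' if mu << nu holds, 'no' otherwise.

mu << nu means: every nu-null measurable set is also mu-null; equivalently, for every atom x, if nu({x}) = 0 then mu({x}) = 0.
Checking each atom:
  x1: nu = 7/2 > 0 -> no constraint.
  x2: nu = 0, mu = 0 -> consistent with mu << nu.
  x3: nu = 6 > 0 -> no constraint.
  x4: nu = 0, mu = 0 -> consistent with mu << nu.
No atom violates the condition. Therefore mu << nu.

yes


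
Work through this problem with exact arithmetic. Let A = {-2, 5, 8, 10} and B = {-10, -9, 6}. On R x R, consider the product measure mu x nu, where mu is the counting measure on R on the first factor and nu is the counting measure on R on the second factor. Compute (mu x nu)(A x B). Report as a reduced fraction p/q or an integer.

For a measurable rectangle A x B, the product measure satisfies
  (mu x nu)(A x B) = mu(A) * nu(B).
  mu(A) = 4.
  nu(B) = 3.
  (mu x nu)(A x B) = 4 * 3 = 12.

12


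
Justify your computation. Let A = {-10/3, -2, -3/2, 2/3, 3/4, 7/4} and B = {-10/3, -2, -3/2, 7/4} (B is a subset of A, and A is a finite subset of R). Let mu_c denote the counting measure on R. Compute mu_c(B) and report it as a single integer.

Counting measure assigns mu_c(E) = |E| (number of elements) when E is finite.
B has 4 element(s), so mu_c(B) = 4.

4


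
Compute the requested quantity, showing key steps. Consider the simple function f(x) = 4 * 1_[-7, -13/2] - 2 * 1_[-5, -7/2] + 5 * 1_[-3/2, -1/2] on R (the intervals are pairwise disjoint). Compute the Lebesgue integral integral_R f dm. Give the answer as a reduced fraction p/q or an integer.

For a simple function f = sum_i c_i * 1_{A_i} with disjoint A_i,
  integral f dm = sum_i c_i * m(A_i).
Lengths of the A_i:
  m(A_1) = -13/2 - (-7) = 1/2.
  m(A_2) = -7/2 - (-5) = 3/2.
  m(A_3) = -1/2 - (-3/2) = 1.
Contributions c_i * m(A_i):
  (4) * (1/2) = 2.
  (-2) * (3/2) = -3.
  (5) * (1) = 5.
Total: 2 - 3 + 5 = 4.

4


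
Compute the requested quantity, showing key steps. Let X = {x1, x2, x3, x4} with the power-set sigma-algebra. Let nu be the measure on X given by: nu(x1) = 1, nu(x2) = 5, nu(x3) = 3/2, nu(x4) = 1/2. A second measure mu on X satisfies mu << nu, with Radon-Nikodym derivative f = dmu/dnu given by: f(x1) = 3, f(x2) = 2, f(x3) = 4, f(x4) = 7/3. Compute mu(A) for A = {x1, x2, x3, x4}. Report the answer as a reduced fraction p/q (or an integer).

By the defining property of the Radon-Nikodym derivative, for every measurable set A,
  mu(A) = integral_A f dnu.
Since nu is a discrete measure concentrated on the atoms of X, the integral over A reduces to the sum
  mu(A) = sum_{x in A} f(x) * nu({x}).
Computing each term:
  x1: f(x1) * nu(x1) = 3 * 1 = 3.
  x2: f(x2) * nu(x2) = 2 * 5 = 10.
  x3: f(x3) * nu(x3) = 4 * 3/2 = 6.
  x4: f(x4) * nu(x4) = 7/3 * 1/2 = 7/6.
Summing: mu(A) = 3 + 10 + 6 + 7/6 = 121/6.

121/6


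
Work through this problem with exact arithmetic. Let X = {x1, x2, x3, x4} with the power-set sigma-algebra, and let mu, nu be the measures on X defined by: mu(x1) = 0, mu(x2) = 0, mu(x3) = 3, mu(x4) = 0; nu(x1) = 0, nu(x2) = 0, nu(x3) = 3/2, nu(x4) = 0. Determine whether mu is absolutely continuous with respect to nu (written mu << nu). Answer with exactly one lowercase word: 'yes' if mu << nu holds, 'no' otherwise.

mu << nu means: every nu-null measurable set is also mu-null; equivalently, for every atom x, if nu({x}) = 0 then mu({x}) = 0.
Checking each atom:
  x1: nu = 0, mu = 0 -> consistent with mu << nu.
  x2: nu = 0, mu = 0 -> consistent with mu << nu.
  x3: nu = 3/2 > 0 -> no constraint.
  x4: nu = 0, mu = 0 -> consistent with mu << nu.
No atom violates the condition. Therefore mu << nu.

yes


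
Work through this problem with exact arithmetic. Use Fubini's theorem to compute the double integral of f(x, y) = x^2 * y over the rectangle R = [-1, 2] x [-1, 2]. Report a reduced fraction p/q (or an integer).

f(x, y) is a tensor product of a function of x and a function of y, and both factors are bounded continuous (hence Lebesgue integrable) on the rectangle, so Fubini's theorem applies:
  integral_R f d(m x m) = (integral_a1^b1 x^2 dx) * (integral_a2^b2 y dy).
Inner integral in x: integral_{-1}^{2} x^2 dx = (2^3 - (-1)^3)/3
  = 3.
Inner integral in y: integral_{-1}^{2} y dy = (2^2 - (-1)^2)/2
  = 3/2.
Product: (3) * (3/2) = 9/2.

9/2


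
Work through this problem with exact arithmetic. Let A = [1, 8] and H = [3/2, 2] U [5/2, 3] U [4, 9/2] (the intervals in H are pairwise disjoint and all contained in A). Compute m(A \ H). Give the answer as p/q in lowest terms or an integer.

The ambient interval has length m(A) = 8 - 1 = 7.
Since the holes are disjoint and sit inside A, by finite additivity
  m(H) = sum_i (b_i - a_i), and m(A \ H) = m(A) - m(H).
Computing the hole measures:
  m(H_1) = 2 - 3/2 = 1/2.
  m(H_2) = 3 - 5/2 = 1/2.
  m(H_3) = 9/2 - 4 = 1/2.
Summed: m(H) = 1/2 + 1/2 + 1/2 = 3/2.
So m(A \ H) = 7 - 3/2 = 11/2.

11/2


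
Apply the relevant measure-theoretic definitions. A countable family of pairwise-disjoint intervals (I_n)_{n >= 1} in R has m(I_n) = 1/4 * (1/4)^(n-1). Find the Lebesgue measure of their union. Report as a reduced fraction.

By countable additivity of the Lebesgue measure on pairwise disjoint measurable sets,
  m(union_{n >= 1} I_n) = sum_{n >= 1} m(I_n) = sum_{n >= 1} a * r^(n-1),
  with a = 1/4 and r = 1/4.
Since 0 < r = 1/4 < 1, the geometric series converges:
  sum_{n >= 1} a * r^(n-1) = a / (1 - r).
  = 1/4 / (1 - 1/4)
  = 1/4 / (3/4)
  = 1/3.

1/3


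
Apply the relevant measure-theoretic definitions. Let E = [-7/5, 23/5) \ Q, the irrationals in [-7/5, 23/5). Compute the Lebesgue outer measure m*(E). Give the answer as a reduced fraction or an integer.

The interval I = [-7/5, 23/5) has m(I) = 23/5 - (-7/5) = 6 (endpoints are measure-zero, so open/closed/half-open agree). Write I = (I cap Q) u (I \ Q). The rationals in I are countable, so m*(I cap Q) = 0 (cover each rational by intervals whose total length is arbitrarily small). By countable subadditivity m*(I) <= m*(I cap Q) + m*(I \ Q), hence m*(I \ Q) >= m(I) = 6. The reverse inequality m*(I \ Q) <= m*(I) = 6 is trivial since (I \ Q) is a subset of I. Therefore m*(I \ Q) = 6.

6


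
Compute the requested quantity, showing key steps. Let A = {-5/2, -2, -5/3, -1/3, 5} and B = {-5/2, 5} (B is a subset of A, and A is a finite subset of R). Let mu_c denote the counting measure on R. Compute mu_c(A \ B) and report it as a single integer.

Counting measure assigns mu_c(E) = |E| (number of elements) when E is finite. For B subset A, A \ B is the set of elements of A not in B, so |A \ B| = |A| - |B|.
|A| = 5, |B| = 2, so mu_c(A \ B) = 5 - 2 = 3.

3


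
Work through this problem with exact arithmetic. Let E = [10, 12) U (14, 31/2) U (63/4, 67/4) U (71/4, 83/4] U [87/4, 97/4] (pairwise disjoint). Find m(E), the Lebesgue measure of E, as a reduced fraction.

For pairwise disjoint intervals, m(union_i I_i) = sum_i m(I_i),
and m is invariant under swapping open/closed endpoints (single points have measure 0).
So m(E) = sum_i (b_i - a_i).
  I_1 has length 12 - 10 = 2.
  I_2 has length 31/2 - 14 = 3/2.
  I_3 has length 67/4 - 63/4 = 1.
  I_4 has length 83/4 - 71/4 = 3.
  I_5 has length 97/4 - 87/4 = 5/2.
Summing:
  m(E) = 2 + 3/2 + 1 + 3 + 5/2 = 10.

10


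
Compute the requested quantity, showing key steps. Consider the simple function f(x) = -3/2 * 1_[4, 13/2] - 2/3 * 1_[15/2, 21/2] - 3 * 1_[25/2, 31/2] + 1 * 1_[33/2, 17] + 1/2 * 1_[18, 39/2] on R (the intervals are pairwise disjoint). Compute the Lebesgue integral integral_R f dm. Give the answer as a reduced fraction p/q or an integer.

For a simple function f = sum_i c_i * 1_{A_i} with disjoint A_i,
  integral f dm = sum_i c_i * m(A_i).
Lengths of the A_i:
  m(A_1) = 13/2 - 4 = 5/2.
  m(A_2) = 21/2 - 15/2 = 3.
  m(A_3) = 31/2 - 25/2 = 3.
  m(A_4) = 17 - 33/2 = 1/2.
  m(A_5) = 39/2 - 18 = 3/2.
Contributions c_i * m(A_i):
  (-3/2) * (5/2) = -15/4.
  (-2/3) * (3) = -2.
  (-3) * (3) = -9.
  (1) * (1/2) = 1/2.
  (1/2) * (3/2) = 3/4.
Total: -15/4 - 2 - 9 + 1/2 + 3/4 = -27/2.

-27/2


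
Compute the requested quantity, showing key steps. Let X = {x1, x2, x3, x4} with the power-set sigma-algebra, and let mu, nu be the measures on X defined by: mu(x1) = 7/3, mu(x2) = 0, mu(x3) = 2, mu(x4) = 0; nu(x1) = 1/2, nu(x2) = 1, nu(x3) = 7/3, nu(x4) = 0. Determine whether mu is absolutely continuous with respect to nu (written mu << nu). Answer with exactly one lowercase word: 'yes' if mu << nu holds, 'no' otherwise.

mu << nu means: every nu-null measurable set is also mu-null; equivalently, for every atom x, if nu({x}) = 0 then mu({x}) = 0.
Checking each atom:
  x1: nu = 1/2 > 0 -> no constraint.
  x2: nu = 1 > 0 -> no constraint.
  x3: nu = 7/3 > 0 -> no constraint.
  x4: nu = 0, mu = 0 -> consistent with mu << nu.
No atom violates the condition. Therefore mu << nu.

yes


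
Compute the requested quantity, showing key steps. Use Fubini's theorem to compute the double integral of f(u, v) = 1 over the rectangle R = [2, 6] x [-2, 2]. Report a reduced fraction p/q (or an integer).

f(u, v) is a tensor product of a function of u and a function of v, and both factors are bounded continuous (hence Lebesgue integrable) on the rectangle, so Fubini's theorem applies:
  integral_R f d(m x m) = (integral_a1^b1 1 du) * (integral_a2^b2 1 dv).
Inner integral in u: integral_{2}^{6} 1 du = (6^1 - 2^1)/1
  = 4.
Inner integral in v: integral_{-2}^{2} 1 dv = (2^1 - (-2)^1)/1
  = 4.
Product: (4) * (4) = 16.

16


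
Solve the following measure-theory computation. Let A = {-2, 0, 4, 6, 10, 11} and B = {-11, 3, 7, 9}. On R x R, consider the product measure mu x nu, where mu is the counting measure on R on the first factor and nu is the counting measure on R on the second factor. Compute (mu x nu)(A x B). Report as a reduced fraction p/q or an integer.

For a measurable rectangle A x B, the product measure satisfies
  (mu x nu)(A x B) = mu(A) * nu(B).
  mu(A) = 6.
  nu(B) = 4.
  (mu x nu)(A x B) = 6 * 4 = 24.

24


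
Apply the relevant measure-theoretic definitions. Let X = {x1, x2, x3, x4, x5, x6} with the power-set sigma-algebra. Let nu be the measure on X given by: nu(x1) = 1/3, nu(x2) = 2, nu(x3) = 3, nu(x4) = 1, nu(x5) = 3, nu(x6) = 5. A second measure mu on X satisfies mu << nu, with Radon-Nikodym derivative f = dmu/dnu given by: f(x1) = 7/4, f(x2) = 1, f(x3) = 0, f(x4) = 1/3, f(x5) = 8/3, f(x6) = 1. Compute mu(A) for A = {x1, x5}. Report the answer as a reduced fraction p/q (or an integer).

By the defining property of the Radon-Nikodym derivative, for every measurable set A,
  mu(A) = integral_A f dnu.
Since nu is a discrete measure concentrated on the atoms of X, the integral over A reduces to the sum
  mu(A) = sum_{x in A} f(x) * nu({x}).
Computing each term:
  x1: f(x1) * nu(x1) = 7/4 * 1/3 = 7/12.
  x5: f(x5) * nu(x5) = 8/3 * 3 = 8.
Summing: mu(A) = 7/12 + 8 = 103/12.

103/12


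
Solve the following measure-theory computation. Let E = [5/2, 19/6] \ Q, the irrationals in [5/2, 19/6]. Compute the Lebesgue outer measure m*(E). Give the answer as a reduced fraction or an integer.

The interval I = [5/2, 19/6] has m(I) = 19/6 - 5/2 = 2/3 (endpoints are measure-zero, so open/closed/half-open agree). Write I = (I cap Q) u (I \ Q). The rationals in I are countable, so m*(I cap Q) = 0 (cover each rational by intervals whose total length is arbitrarily small). By countable subadditivity m*(I) <= m*(I cap Q) + m*(I \ Q), hence m*(I \ Q) >= m(I) = 2/3. The reverse inequality m*(I \ Q) <= m*(I) = 2/3 is trivial since (I \ Q) is a subset of I. Therefore m*(I \ Q) = 2/3.

2/3


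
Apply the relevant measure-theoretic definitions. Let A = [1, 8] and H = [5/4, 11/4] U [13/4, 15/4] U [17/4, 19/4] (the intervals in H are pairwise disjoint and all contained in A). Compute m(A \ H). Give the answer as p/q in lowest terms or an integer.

The ambient interval has length m(A) = 8 - 1 = 7.
Since the holes are disjoint and sit inside A, by finite additivity
  m(H) = sum_i (b_i - a_i), and m(A \ H) = m(A) - m(H).
Computing the hole measures:
  m(H_1) = 11/4 - 5/4 = 3/2.
  m(H_2) = 15/4 - 13/4 = 1/2.
  m(H_3) = 19/4 - 17/4 = 1/2.
Summed: m(H) = 3/2 + 1/2 + 1/2 = 5/2.
So m(A \ H) = 7 - 5/2 = 9/2.

9/2


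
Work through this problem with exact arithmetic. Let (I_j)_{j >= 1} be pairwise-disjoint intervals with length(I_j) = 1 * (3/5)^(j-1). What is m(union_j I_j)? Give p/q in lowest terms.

By countable additivity of the Lebesgue measure on pairwise disjoint measurable sets,
  m(union_{j >= 1} I_j) = sum_{j >= 1} m(I_j) = sum_{j >= 1} a * r^(j-1),
  with a = 1 and r = 3/5.
Since 0 < r = 3/5 < 1, the geometric series converges:
  sum_{j >= 1} a * r^(j-1) = a / (1 - r).
  = 1 / (1 - 3/5)
  = 1 / (2/5)
  = 5/2.

5/2


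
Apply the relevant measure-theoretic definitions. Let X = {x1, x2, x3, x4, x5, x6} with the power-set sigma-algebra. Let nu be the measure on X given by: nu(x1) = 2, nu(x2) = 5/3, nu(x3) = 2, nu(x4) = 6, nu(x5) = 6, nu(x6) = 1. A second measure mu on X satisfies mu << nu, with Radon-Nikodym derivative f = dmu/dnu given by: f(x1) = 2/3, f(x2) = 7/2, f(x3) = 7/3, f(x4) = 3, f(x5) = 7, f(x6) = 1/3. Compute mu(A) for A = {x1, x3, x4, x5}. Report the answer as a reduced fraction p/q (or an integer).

By the defining property of the Radon-Nikodym derivative, for every measurable set A,
  mu(A) = integral_A f dnu.
Since nu is a discrete measure concentrated on the atoms of X, the integral over A reduces to the sum
  mu(A) = sum_{x in A} f(x) * nu({x}).
Computing each term:
  x1: f(x1) * nu(x1) = 2/3 * 2 = 4/3.
  x3: f(x3) * nu(x3) = 7/3 * 2 = 14/3.
  x4: f(x4) * nu(x4) = 3 * 6 = 18.
  x5: f(x5) * nu(x5) = 7 * 6 = 42.
Summing: mu(A) = 4/3 + 14/3 + 18 + 42 = 66.

66


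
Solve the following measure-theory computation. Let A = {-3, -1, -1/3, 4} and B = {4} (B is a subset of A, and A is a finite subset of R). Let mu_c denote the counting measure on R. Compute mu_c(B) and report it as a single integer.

Counting measure assigns mu_c(E) = |E| (number of elements) when E is finite.
B has 1 element(s), so mu_c(B) = 1.

1


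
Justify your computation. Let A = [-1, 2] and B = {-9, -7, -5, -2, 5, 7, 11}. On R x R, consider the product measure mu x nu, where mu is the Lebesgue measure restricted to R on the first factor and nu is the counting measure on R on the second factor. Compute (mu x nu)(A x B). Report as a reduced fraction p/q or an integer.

For a measurable rectangle A x B, the product measure satisfies
  (mu x nu)(A x B) = mu(A) * nu(B).
  mu(A) = 3.
  nu(B) = 7.
  (mu x nu)(A x B) = 3 * 7 = 21.

21


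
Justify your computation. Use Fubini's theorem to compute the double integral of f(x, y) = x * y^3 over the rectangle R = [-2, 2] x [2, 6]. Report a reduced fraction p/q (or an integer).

f(x, y) is a tensor product of a function of x and a function of y, and both factors are bounded continuous (hence Lebesgue integrable) on the rectangle, so Fubini's theorem applies:
  integral_R f d(m x m) = (integral_a1^b1 x dx) * (integral_a2^b2 y^3 dy).
Inner integral in x: integral_{-2}^{2} x dx = (2^2 - (-2)^2)/2
  = 0.
Inner integral in y: integral_{2}^{6} y^3 dy = (6^4 - 2^4)/4
  = 320.
Product: (0) * (320) = 0.

0


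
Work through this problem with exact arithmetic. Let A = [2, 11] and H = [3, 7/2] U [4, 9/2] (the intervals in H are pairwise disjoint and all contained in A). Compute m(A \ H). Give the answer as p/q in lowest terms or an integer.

The ambient interval has length m(A) = 11 - 2 = 9.
Since the holes are disjoint and sit inside A, by finite additivity
  m(H) = sum_i (b_i - a_i), and m(A \ H) = m(A) - m(H).
Computing the hole measures:
  m(H_1) = 7/2 - 3 = 1/2.
  m(H_2) = 9/2 - 4 = 1/2.
Summed: m(H) = 1/2 + 1/2 = 1.
So m(A \ H) = 9 - 1 = 8.

8


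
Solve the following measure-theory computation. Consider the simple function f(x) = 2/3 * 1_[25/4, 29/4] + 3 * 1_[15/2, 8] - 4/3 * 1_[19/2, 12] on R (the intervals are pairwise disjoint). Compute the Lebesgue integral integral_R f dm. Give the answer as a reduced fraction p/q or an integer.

For a simple function f = sum_i c_i * 1_{A_i} with disjoint A_i,
  integral f dm = sum_i c_i * m(A_i).
Lengths of the A_i:
  m(A_1) = 29/4 - 25/4 = 1.
  m(A_2) = 8 - 15/2 = 1/2.
  m(A_3) = 12 - 19/2 = 5/2.
Contributions c_i * m(A_i):
  (2/3) * (1) = 2/3.
  (3) * (1/2) = 3/2.
  (-4/3) * (5/2) = -10/3.
Total: 2/3 + 3/2 - 10/3 = -7/6.

-7/6


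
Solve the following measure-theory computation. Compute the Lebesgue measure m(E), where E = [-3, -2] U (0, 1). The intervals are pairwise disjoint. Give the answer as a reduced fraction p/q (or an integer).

For pairwise disjoint intervals, m(union_i I_i) = sum_i m(I_i),
and m is invariant under swapping open/closed endpoints (single points have measure 0).
So m(E) = sum_i (b_i - a_i).
  I_1 has length -2 - (-3) = 1.
  I_2 has length 1 - 0 = 1.
Summing:
  m(E) = 1 + 1 = 2.

2


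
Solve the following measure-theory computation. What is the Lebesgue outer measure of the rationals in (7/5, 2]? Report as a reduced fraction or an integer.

E = Q cap (7/5, 2] is a subset of Q, which is countable. Enumerate Q = {q_1, q_2, ...}; for any eps > 0, cover q_k by the open interval (q_k - eps/2^(k+1), q_k + eps/2^(k+1)), of length eps/2^k. The total cover length is sum_{k>=1} eps/2^k = eps. Hence m*(E) <= m*(Q) <= eps for every eps > 0, and since outer measure is non-negative, m*(E) = 0.

0


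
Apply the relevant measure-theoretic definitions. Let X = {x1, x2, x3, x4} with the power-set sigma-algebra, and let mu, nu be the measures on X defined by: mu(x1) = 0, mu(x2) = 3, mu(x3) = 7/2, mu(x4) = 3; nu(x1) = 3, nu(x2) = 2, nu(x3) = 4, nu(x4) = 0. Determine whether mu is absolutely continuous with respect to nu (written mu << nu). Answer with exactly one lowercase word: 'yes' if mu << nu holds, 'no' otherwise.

mu << nu means: every nu-null measurable set is also mu-null; equivalently, for every atom x, if nu({x}) = 0 then mu({x}) = 0.
Checking each atom:
  x1: nu = 3 > 0 -> no constraint.
  x2: nu = 2 > 0 -> no constraint.
  x3: nu = 4 > 0 -> no constraint.
  x4: nu = 0, mu = 3 > 0 -> violates mu << nu.
The atom(s) x4 violate the condition (nu = 0 but mu > 0). Therefore mu is NOT absolutely continuous w.r.t. nu.

no


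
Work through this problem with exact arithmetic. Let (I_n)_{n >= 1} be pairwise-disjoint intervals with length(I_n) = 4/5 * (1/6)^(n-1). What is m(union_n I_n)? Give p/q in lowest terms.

By countable additivity of the Lebesgue measure on pairwise disjoint measurable sets,
  m(union_{n >= 1} I_n) = sum_{n >= 1} m(I_n) = sum_{n >= 1} a * r^(n-1),
  with a = 4/5 and r = 1/6.
Since 0 < r = 1/6 < 1, the geometric series converges:
  sum_{n >= 1} a * r^(n-1) = a / (1 - r).
  = 4/5 / (1 - 1/6)
  = 4/5 / (5/6)
  = 24/25.

24/25


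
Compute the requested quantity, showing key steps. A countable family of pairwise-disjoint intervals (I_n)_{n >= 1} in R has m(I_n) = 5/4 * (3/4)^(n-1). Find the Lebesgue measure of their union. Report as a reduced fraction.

By countable additivity of the Lebesgue measure on pairwise disjoint measurable sets,
  m(union_{n >= 1} I_n) = sum_{n >= 1} m(I_n) = sum_{n >= 1} a * r^(n-1),
  with a = 5/4 and r = 3/4.
Since 0 < r = 3/4 < 1, the geometric series converges:
  sum_{n >= 1} a * r^(n-1) = a / (1 - r).
  = 5/4 / (1 - 3/4)
  = 5/4 / (1/4)
  = 5.

5


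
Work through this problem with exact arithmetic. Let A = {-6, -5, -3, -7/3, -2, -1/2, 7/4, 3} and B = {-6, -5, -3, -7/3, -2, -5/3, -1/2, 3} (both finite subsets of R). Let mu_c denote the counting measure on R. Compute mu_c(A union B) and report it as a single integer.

Counting measure on a finite set equals cardinality. By inclusion-exclusion, |A union B| = |A| + |B| - |A cap B|.
|A| = 8, |B| = 8, |A cap B| = 7.
So mu_c(A union B) = 8 + 8 - 7 = 9.

9


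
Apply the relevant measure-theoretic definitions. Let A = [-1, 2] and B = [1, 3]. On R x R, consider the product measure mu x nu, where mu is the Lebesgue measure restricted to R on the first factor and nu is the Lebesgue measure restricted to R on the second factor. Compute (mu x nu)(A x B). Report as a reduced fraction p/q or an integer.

For a measurable rectangle A x B, the product measure satisfies
  (mu x nu)(A x B) = mu(A) * nu(B).
  mu(A) = 3.
  nu(B) = 2.
  (mu x nu)(A x B) = 3 * 2 = 6.

6


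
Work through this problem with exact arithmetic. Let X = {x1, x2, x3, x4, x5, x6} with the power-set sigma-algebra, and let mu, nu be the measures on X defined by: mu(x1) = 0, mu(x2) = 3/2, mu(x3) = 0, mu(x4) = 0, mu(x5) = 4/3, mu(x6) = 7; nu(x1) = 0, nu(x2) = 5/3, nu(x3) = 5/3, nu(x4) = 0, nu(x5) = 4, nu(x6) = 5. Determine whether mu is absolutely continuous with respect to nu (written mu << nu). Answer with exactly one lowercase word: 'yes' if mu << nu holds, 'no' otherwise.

mu << nu means: every nu-null measurable set is also mu-null; equivalently, for every atom x, if nu({x}) = 0 then mu({x}) = 0.
Checking each atom:
  x1: nu = 0, mu = 0 -> consistent with mu << nu.
  x2: nu = 5/3 > 0 -> no constraint.
  x3: nu = 5/3 > 0 -> no constraint.
  x4: nu = 0, mu = 0 -> consistent with mu << nu.
  x5: nu = 4 > 0 -> no constraint.
  x6: nu = 5 > 0 -> no constraint.
No atom violates the condition. Therefore mu << nu.

yes


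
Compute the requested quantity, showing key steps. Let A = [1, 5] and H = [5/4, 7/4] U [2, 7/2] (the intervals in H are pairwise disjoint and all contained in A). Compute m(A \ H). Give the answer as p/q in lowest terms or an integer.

The ambient interval has length m(A) = 5 - 1 = 4.
Since the holes are disjoint and sit inside A, by finite additivity
  m(H) = sum_i (b_i - a_i), and m(A \ H) = m(A) - m(H).
Computing the hole measures:
  m(H_1) = 7/4 - 5/4 = 1/2.
  m(H_2) = 7/2 - 2 = 3/2.
Summed: m(H) = 1/2 + 3/2 = 2.
So m(A \ H) = 4 - 2 = 2.

2


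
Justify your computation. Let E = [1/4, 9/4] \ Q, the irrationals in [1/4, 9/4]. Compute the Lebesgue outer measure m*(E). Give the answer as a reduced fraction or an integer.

The interval I = [1/4, 9/4] has m(I) = 9/4 - 1/4 = 2 (endpoints are measure-zero, so open/closed/half-open agree). Write I = (I cap Q) u (I \ Q). The rationals in I are countable, so m*(I cap Q) = 0 (cover each rational by intervals whose total length is arbitrarily small). By countable subadditivity m*(I) <= m*(I cap Q) + m*(I \ Q), hence m*(I \ Q) >= m(I) = 2. The reverse inequality m*(I \ Q) <= m*(I) = 2 is trivial since (I \ Q) is a subset of I. Therefore m*(I \ Q) = 2.

2


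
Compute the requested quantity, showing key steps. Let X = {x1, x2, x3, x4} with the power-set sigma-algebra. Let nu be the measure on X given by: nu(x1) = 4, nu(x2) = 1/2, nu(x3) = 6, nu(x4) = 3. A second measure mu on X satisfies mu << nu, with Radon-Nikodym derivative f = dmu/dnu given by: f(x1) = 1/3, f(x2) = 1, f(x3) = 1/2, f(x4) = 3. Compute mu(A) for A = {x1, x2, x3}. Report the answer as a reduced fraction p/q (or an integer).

By the defining property of the Radon-Nikodym derivative, for every measurable set A,
  mu(A) = integral_A f dnu.
Since nu is a discrete measure concentrated on the atoms of X, the integral over A reduces to the sum
  mu(A) = sum_{x in A} f(x) * nu({x}).
Computing each term:
  x1: f(x1) * nu(x1) = 1/3 * 4 = 4/3.
  x2: f(x2) * nu(x2) = 1 * 1/2 = 1/2.
  x3: f(x3) * nu(x3) = 1/2 * 6 = 3.
Summing: mu(A) = 4/3 + 1/2 + 3 = 29/6.

29/6


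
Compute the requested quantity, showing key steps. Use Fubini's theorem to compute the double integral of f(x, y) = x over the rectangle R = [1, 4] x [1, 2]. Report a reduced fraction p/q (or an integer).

f(x, y) is a tensor product of a function of x and a function of y, and both factors are bounded continuous (hence Lebesgue integrable) on the rectangle, so Fubini's theorem applies:
  integral_R f d(m x m) = (integral_a1^b1 x dx) * (integral_a2^b2 1 dy).
Inner integral in x: integral_{1}^{4} x dx = (4^2 - 1^2)/2
  = 15/2.
Inner integral in y: integral_{1}^{2} 1 dy = (2^1 - 1^1)/1
  = 1.
Product: (15/2) * (1) = 15/2.

15/2


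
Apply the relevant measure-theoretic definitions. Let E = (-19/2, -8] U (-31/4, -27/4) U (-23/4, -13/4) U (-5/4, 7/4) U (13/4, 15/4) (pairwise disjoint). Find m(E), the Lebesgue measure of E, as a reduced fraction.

For pairwise disjoint intervals, m(union_i I_i) = sum_i m(I_i),
and m is invariant under swapping open/closed endpoints (single points have measure 0).
So m(E) = sum_i (b_i - a_i).
  I_1 has length -8 - (-19/2) = 3/2.
  I_2 has length -27/4 - (-31/4) = 1.
  I_3 has length -13/4 - (-23/4) = 5/2.
  I_4 has length 7/4 - (-5/4) = 3.
  I_5 has length 15/4 - 13/4 = 1/2.
Summing:
  m(E) = 3/2 + 1 + 5/2 + 3 + 1/2 = 17/2.

17/2


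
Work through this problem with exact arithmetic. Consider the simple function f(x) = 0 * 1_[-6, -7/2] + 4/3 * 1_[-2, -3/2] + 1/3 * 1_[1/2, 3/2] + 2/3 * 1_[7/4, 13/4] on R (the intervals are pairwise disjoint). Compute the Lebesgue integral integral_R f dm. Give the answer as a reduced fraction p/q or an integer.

For a simple function f = sum_i c_i * 1_{A_i} with disjoint A_i,
  integral f dm = sum_i c_i * m(A_i).
Lengths of the A_i:
  m(A_1) = -7/2 - (-6) = 5/2.
  m(A_2) = -3/2 - (-2) = 1/2.
  m(A_3) = 3/2 - 1/2 = 1.
  m(A_4) = 13/4 - 7/4 = 3/2.
Contributions c_i * m(A_i):
  (0) * (5/2) = 0.
  (4/3) * (1/2) = 2/3.
  (1/3) * (1) = 1/3.
  (2/3) * (3/2) = 1.
Total: 0 + 2/3 + 1/3 + 1 = 2.

2


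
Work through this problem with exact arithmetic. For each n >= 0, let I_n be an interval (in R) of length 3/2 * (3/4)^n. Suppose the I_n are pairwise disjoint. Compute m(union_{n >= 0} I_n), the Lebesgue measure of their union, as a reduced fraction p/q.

By countable additivity of the Lebesgue measure on pairwise disjoint measurable sets,
  m(union_{n >= 0} I_n) = sum_{n >= 0} m(I_n) = sum_{n >= 0} a * r^n,
  with a = 3/2 and r = 3/4.
Since 0 < r = 3/4 < 1, the geometric series converges:
  sum_{n >= 0} a * r^n = a / (1 - r).
  = 3/2 / (1 - 3/4)
  = 3/2 / (1/4)
  = 6.

6


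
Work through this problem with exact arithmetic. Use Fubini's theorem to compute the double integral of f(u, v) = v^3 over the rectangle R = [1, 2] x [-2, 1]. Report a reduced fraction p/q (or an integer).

f(u, v) is a tensor product of a function of u and a function of v, and both factors are bounded continuous (hence Lebesgue integrable) on the rectangle, so Fubini's theorem applies:
  integral_R f d(m x m) = (integral_a1^b1 1 du) * (integral_a2^b2 v^3 dv).
Inner integral in u: integral_{1}^{2} 1 du = (2^1 - 1^1)/1
  = 1.
Inner integral in v: integral_{-2}^{1} v^3 dv = (1^4 - (-2)^4)/4
  = -15/4.
Product: (1) * (-15/4) = -15/4.

-15/4


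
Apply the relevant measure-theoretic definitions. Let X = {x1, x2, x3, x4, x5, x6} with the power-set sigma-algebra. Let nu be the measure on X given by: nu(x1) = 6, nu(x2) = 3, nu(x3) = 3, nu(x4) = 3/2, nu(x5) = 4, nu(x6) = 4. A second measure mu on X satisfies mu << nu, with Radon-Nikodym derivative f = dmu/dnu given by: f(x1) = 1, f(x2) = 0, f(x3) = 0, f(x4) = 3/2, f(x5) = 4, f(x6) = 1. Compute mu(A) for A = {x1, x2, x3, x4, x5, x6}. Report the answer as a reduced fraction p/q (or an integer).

By the defining property of the Radon-Nikodym derivative, for every measurable set A,
  mu(A) = integral_A f dnu.
Since nu is a discrete measure concentrated on the atoms of X, the integral over A reduces to the sum
  mu(A) = sum_{x in A} f(x) * nu({x}).
Computing each term:
  x1: f(x1) * nu(x1) = 1 * 6 = 6.
  x2: f(x2) * nu(x2) = 0 * 3 = 0.
  x3: f(x3) * nu(x3) = 0 * 3 = 0.
  x4: f(x4) * nu(x4) = 3/2 * 3/2 = 9/4.
  x5: f(x5) * nu(x5) = 4 * 4 = 16.
  x6: f(x6) * nu(x6) = 1 * 4 = 4.
Summing: mu(A) = 6 + 0 + 0 + 9/4 + 16 + 4 = 113/4.

113/4


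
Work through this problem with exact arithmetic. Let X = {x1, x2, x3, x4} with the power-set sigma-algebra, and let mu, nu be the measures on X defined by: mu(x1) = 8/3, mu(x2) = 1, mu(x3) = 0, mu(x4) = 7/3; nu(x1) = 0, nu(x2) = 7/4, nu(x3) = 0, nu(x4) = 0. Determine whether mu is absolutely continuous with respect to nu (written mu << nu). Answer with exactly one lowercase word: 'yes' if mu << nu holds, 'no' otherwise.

mu << nu means: every nu-null measurable set is also mu-null; equivalently, for every atom x, if nu({x}) = 0 then mu({x}) = 0.
Checking each atom:
  x1: nu = 0, mu = 8/3 > 0 -> violates mu << nu.
  x2: nu = 7/4 > 0 -> no constraint.
  x3: nu = 0, mu = 0 -> consistent with mu << nu.
  x4: nu = 0, mu = 7/3 > 0 -> violates mu << nu.
The atom(s) x1, x4 violate the condition (nu = 0 but mu > 0). Therefore mu is NOT absolutely continuous w.r.t. nu.

no


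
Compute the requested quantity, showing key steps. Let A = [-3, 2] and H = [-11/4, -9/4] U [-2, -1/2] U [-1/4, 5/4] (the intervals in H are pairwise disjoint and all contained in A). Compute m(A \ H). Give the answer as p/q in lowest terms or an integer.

The ambient interval has length m(A) = 2 - (-3) = 5.
Since the holes are disjoint and sit inside A, by finite additivity
  m(H) = sum_i (b_i - a_i), and m(A \ H) = m(A) - m(H).
Computing the hole measures:
  m(H_1) = -9/4 - (-11/4) = 1/2.
  m(H_2) = -1/2 - (-2) = 3/2.
  m(H_3) = 5/4 - (-1/4) = 3/2.
Summed: m(H) = 1/2 + 3/2 + 3/2 = 7/2.
So m(A \ H) = 5 - 7/2 = 3/2.

3/2


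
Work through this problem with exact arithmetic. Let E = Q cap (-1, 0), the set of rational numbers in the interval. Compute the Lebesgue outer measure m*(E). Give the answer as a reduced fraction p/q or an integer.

Q cap (-1, 0) is countable; list its elements as q_1, q_2, ... . Fix eps > 0 and cover the k-th point by an interval of length eps * 2^(-k). The cover has total length eps * sum_{k>=1} 2^(-k) = eps, so by definition of outer measure m*(Q cap (-1, 0)) <= eps. Since eps was arbitrary and m* >= 0, the outer measure is 0.

0


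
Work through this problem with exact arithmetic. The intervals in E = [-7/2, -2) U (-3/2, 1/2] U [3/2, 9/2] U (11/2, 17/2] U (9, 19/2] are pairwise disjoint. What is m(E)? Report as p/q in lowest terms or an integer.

For pairwise disjoint intervals, m(union_i I_i) = sum_i m(I_i),
and m is invariant under swapping open/closed endpoints (single points have measure 0).
So m(E) = sum_i (b_i - a_i).
  I_1 has length -2 - (-7/2) = 3/2.
  I_2 has length 1/2 - (-3/2) = 2.
  I_3 has length 9/2 - 3/2 = 3.
  I_4 has length 17/2 - 11/2 = 3.
  I_5 has length 19/2 - 9 = 1/2.
Summing:
  m(E) = 3/2 + 2 + 3 + 3 + 1/2 = 10.

10


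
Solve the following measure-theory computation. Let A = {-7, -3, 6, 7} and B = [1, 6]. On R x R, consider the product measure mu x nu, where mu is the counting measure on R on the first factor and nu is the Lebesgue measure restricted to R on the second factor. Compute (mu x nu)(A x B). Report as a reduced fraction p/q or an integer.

For a measurable rectangle A x B, the product measure satisfies
  (mu x nu)(A x B) = mu(A) * nu(B).
  mu(A) = 4.
  nu(B) = 5.
  (mu x nu)(A x B) = 4 * 5 = 20.

20


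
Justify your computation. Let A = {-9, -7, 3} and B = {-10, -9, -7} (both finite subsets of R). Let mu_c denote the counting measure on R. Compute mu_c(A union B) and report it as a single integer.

Counting measure on a finite set equals cardinality. By inclusion-exclusion, |A union B| = |A| + |B| - |A cap B|.
|A| = 3, |B| = 3, |A cap B| = 2.
So mu_c(A union B) = 3 + 3 - 2 = 4.

4


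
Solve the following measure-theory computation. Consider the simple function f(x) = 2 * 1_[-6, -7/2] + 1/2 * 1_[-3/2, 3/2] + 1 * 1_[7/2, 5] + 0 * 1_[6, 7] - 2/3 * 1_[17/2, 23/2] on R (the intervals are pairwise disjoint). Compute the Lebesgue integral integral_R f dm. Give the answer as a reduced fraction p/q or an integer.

For a simple function f = sum_i c_i * 1_{A_i} with disjoint A_i,
  integral f dm = sum_i c_i * m(A_i).
Lengths of the A_i:
  m(A_1) = -7/2 - (-6) = 5/2.
  m(A_2) = 3/2 - (-3/2) = 3.
  m(A_3) = 5 - 7/2 = 3/2.
  m(A_4) = 7 - 6 = 1.
  m(A_5) = 23/2 - 17/2 = 3.
Contributions c_i * m(A_i):
  (2) * (5/2) = 5.
  (1/2) * (3) = 3/2.
  (1) * (3/2) = 3/2.
  (0) * (1) = 0.
  (-2/3) * (3) = -2.
Total: 5 + 3/2 + 3/2 + 0 - 2 = 6.

6


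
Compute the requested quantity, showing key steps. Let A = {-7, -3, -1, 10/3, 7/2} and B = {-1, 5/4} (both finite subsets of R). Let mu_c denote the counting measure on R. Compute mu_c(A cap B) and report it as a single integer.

Counting measure on a finite set equals cardinality. mu_c(A cap B) = |A cap B| (elements appearing in both).
Enumerating the elements of A that also lie in B gives 1 element(s).
So mu_c(A cap B) = 1.

1


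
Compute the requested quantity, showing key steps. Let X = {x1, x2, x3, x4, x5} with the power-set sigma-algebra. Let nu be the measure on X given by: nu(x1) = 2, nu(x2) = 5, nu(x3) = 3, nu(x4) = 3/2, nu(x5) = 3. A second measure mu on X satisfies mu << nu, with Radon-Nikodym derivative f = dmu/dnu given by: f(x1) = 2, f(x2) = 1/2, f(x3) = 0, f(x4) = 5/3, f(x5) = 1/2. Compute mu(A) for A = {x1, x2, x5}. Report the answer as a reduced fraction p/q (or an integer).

By the defining property of the Radon-Nikodym derivative, for every measurable set A,
  mu(A) = integral_A f dnu.
Since nu is a discrete measure concentrated on the atoms of X, the integral over A reduces to the sum
  mu(A) = sum_{x in A} f(x) * nu({x}).
Computing each term:
  x1: f(x1) * nu(x1) = 2 * 2 = 4.
  x2: f(x2) * nu(x2) = 1/2 * 5 = 5/2.
  x5: f(x5) * nu(x5) = 1/2 * 3 = 3/2.
Summing: mu(A) = 4 + 5/2 + 3/2 = 8.

8


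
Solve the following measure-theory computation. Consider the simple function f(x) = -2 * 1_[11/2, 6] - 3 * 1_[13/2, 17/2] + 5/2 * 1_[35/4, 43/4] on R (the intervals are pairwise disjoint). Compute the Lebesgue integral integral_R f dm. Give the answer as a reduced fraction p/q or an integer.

For a simple function f = sum_i c_i * 1_{A_i} with disjoint A_i,
  integral f dm = sum_i c_i * m(A_i).
Lengths of the A_i:
  m(A_1) = 6 - 11/2 = 1/2.
  m(A_2) = 17/2 - 13/2 = 2.
  m(A_3) = 43/4 - 35/4 = 2.
Contributions c_i * m(A_i):
  (-2) * (1/2) = -1.
  (-3) * (2) = -6.
  (5/2) * (2) = 5.
Total: -1 - 6 + 5 = -2.

-2


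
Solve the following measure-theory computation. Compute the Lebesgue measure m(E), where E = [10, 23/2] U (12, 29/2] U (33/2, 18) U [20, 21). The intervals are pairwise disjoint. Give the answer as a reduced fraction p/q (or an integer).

For pairwise disjoint intervals, m(union_i I_i) = sum_i m(I_i),
and m is invariant under swapping open/closed endpoints (single points have measure 0).
So m(E) = sum_i (b_i - a_i).
  I_1 has length 23/2 - 10 = 3/2.
  I_2 has length 29/2 - 12 = 5/2.
  I_3 has length 18 - 33/2 = 3/2.
  I_4 has length 21 - 20 = 1.
Summing:
  m(E) = 3/2 + 5/2 + 3/2 + 1 = 13/2.

13/2


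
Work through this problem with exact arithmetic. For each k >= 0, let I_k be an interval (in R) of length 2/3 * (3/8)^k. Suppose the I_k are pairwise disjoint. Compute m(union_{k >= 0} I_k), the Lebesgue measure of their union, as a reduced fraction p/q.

By countable additivity of the Lebesgue measure on pairwise disjoint measurable sets,
  m(union_{k >= 0} I_k) = sum_{k >= 0} m(I_k) = sum_{k >= 0} a * r^k,
  with a = 2/3 and r = 3/8.
Since 0 < r = 3/8 < 1, the geometric series converges:
  sum_{k >= 0} a * r^k = a / (1 - r).
  = 2/3 / (1 - 3/8)
  = 2/3 / (5/8)
  = 16/15.

16/15
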